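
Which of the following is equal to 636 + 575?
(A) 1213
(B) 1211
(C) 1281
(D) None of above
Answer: B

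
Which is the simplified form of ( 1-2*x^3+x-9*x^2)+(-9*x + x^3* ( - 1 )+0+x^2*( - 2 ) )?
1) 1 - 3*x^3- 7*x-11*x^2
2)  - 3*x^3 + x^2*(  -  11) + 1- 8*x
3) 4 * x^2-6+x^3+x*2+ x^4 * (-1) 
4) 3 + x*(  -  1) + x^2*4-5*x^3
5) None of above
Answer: 2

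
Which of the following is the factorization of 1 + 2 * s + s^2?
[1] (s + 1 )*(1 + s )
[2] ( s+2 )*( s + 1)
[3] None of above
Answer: 1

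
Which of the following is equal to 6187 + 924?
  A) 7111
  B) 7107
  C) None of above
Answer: A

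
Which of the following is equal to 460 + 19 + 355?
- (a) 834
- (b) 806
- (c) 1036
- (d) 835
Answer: a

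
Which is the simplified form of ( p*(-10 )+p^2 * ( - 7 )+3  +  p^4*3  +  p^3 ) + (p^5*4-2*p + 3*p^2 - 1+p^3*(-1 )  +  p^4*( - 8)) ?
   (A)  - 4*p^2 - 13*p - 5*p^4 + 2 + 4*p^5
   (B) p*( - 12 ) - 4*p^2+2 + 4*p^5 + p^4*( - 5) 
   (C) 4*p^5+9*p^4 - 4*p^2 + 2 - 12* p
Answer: B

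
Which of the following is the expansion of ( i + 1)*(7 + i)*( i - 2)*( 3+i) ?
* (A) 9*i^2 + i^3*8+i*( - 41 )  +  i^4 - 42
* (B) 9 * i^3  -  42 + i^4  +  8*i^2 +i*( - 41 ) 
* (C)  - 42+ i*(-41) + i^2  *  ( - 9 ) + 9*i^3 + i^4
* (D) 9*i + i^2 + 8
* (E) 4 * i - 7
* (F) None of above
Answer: F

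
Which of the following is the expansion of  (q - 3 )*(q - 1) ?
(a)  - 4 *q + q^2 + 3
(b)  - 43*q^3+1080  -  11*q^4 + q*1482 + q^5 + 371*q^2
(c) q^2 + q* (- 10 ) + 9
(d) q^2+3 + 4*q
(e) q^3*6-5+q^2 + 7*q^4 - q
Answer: a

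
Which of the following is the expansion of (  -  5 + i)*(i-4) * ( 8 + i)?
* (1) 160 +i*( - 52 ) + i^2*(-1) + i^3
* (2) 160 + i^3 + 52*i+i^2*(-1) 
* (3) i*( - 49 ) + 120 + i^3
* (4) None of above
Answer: 1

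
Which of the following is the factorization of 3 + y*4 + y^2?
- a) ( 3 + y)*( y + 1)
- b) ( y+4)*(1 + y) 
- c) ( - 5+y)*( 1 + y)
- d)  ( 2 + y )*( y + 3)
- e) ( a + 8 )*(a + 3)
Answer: a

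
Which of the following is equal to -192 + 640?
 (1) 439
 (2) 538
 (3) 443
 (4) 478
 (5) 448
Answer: 5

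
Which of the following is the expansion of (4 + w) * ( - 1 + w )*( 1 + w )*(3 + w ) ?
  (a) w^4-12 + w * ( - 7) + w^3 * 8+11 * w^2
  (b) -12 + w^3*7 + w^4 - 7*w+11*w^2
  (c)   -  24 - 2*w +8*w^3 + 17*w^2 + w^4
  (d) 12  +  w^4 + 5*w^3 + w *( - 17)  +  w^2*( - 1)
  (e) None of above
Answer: b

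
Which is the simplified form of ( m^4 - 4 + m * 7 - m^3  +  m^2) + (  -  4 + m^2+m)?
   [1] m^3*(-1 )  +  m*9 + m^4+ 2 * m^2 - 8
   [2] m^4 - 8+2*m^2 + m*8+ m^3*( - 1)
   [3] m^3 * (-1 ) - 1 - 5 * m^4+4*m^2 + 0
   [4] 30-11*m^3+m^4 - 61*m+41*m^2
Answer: 2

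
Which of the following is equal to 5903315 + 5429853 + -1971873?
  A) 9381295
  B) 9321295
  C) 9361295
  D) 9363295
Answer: C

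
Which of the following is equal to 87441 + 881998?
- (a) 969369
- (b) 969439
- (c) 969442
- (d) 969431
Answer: b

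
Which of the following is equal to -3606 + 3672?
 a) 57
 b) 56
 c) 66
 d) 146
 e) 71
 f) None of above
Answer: c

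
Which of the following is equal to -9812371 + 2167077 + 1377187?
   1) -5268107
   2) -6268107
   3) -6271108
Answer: 2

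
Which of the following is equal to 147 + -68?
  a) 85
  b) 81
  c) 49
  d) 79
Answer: d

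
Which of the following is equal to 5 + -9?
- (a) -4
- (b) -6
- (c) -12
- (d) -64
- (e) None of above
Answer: a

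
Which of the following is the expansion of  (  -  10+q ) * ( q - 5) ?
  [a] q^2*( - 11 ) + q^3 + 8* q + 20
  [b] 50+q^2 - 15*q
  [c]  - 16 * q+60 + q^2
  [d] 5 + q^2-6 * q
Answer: b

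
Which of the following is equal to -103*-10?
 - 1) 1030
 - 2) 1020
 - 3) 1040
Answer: 1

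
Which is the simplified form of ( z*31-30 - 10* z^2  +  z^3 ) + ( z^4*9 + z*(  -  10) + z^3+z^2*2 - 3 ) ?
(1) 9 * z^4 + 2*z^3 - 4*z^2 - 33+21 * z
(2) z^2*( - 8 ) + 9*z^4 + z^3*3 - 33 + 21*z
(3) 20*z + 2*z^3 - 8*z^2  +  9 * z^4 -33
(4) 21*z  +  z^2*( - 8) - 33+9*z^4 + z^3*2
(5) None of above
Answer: 4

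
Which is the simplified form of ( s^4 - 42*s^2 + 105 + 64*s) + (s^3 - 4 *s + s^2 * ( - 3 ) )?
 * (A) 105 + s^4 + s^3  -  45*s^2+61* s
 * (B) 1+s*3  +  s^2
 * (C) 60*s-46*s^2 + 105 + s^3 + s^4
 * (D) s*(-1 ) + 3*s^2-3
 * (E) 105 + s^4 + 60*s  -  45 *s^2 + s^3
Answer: E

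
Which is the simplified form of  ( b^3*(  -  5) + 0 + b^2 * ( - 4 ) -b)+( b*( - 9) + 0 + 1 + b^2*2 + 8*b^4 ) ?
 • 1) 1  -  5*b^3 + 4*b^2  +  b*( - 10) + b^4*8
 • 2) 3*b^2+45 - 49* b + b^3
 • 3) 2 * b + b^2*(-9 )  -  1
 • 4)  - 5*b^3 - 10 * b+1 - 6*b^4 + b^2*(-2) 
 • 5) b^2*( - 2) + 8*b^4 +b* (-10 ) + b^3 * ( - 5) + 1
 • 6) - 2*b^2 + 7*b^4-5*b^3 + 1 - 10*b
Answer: 5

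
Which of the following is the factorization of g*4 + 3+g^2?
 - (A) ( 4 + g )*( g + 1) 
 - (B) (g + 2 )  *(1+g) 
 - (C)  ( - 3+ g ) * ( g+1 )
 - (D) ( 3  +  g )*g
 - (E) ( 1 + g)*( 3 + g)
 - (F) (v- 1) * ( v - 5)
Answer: E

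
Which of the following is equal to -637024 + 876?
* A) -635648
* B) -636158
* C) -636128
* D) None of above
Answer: D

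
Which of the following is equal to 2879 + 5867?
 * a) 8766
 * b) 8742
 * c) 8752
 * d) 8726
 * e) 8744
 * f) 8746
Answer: f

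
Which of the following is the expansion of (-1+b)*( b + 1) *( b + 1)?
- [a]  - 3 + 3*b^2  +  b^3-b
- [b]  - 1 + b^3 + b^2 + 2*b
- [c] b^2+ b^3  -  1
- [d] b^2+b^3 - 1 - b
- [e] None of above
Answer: d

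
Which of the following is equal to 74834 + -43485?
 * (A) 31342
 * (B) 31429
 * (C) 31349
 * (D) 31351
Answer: C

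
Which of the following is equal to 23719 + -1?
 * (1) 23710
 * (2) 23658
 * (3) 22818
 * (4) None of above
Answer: 4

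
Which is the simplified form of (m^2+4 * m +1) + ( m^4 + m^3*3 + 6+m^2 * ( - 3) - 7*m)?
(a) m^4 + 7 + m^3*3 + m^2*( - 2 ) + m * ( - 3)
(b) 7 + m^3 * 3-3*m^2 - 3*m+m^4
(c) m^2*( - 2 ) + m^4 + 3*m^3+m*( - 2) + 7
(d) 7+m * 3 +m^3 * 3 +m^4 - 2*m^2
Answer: a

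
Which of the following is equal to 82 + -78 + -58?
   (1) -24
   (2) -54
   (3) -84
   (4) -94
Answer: 2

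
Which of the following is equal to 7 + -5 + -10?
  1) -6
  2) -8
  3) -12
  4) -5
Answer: 2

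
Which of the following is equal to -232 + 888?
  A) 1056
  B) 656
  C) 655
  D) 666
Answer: B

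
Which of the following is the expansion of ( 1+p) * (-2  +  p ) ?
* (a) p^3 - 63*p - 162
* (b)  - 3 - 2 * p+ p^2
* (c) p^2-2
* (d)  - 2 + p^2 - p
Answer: d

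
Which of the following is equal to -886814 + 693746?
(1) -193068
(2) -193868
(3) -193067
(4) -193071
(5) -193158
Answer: 1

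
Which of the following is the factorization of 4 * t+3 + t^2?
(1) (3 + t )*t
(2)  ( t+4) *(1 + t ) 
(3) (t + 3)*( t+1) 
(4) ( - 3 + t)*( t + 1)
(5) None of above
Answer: 3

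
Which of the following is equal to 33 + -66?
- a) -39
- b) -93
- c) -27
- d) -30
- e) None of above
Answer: e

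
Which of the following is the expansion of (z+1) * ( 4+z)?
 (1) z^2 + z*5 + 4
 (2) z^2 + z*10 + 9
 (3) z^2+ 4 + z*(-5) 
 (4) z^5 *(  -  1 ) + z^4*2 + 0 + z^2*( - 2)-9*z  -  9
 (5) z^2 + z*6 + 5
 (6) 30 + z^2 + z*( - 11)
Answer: 1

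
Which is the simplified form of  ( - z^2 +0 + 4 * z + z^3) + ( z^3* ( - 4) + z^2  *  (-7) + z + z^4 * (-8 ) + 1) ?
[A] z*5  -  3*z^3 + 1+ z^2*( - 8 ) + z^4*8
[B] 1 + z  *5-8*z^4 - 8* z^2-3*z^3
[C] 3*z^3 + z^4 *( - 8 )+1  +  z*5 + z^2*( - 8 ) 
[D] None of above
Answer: B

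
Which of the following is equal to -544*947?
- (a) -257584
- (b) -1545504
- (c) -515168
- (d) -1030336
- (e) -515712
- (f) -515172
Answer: c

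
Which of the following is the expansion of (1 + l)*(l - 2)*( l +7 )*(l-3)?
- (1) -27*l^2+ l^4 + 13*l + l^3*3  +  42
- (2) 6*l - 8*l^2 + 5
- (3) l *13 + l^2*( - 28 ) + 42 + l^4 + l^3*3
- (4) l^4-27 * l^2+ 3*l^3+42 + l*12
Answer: 1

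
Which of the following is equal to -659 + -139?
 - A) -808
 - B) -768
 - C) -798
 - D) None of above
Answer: C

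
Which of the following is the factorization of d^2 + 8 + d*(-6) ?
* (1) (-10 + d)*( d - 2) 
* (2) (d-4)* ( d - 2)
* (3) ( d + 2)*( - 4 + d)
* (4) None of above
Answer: 2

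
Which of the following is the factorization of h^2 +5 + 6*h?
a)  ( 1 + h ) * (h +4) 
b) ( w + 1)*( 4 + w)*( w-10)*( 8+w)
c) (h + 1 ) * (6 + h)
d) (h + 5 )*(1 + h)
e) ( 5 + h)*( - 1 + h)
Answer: d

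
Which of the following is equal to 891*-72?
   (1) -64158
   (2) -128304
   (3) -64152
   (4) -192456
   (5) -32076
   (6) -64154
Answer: 3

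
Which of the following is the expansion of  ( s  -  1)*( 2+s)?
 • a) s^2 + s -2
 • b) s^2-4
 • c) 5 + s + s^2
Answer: a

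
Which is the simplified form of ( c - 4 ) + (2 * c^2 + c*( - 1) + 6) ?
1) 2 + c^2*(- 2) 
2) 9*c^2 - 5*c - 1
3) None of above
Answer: 3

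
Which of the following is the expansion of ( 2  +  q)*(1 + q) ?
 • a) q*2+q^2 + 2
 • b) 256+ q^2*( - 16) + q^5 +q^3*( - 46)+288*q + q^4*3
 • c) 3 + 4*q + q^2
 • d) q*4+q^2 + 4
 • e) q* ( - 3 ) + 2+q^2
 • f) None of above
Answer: f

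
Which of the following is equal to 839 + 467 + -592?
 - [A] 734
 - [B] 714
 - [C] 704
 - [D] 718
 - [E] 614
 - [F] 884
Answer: B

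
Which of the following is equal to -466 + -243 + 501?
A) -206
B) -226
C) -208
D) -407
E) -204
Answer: C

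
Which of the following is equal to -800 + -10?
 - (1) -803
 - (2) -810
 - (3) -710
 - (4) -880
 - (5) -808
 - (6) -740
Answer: 2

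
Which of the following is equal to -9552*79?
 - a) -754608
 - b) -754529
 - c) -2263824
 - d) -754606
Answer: a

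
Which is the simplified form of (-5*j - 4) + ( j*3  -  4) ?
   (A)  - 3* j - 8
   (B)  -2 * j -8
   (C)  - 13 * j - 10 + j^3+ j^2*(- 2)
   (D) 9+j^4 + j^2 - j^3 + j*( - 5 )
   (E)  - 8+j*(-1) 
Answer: B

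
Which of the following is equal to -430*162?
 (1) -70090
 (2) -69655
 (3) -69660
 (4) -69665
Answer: 3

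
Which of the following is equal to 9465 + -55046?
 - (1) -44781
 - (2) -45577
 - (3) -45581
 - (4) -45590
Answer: 3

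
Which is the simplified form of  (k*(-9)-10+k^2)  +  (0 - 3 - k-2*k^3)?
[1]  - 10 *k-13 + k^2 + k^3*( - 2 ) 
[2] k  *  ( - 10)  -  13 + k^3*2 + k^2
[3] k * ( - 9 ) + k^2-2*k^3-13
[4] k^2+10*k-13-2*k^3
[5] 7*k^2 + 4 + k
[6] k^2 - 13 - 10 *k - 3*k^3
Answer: 1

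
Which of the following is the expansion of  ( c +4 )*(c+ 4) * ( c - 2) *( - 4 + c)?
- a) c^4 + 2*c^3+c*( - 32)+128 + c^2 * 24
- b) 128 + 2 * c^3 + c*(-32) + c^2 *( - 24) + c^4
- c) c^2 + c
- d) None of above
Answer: b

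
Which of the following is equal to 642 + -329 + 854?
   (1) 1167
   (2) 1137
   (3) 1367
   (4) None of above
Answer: 1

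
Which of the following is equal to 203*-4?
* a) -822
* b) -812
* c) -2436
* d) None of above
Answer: b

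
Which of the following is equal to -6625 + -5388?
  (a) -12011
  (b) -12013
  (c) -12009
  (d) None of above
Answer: b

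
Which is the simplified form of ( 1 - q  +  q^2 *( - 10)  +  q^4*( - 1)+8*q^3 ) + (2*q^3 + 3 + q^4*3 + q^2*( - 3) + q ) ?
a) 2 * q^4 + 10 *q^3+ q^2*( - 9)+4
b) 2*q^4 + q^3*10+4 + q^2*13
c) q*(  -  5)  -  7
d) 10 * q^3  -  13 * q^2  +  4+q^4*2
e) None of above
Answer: d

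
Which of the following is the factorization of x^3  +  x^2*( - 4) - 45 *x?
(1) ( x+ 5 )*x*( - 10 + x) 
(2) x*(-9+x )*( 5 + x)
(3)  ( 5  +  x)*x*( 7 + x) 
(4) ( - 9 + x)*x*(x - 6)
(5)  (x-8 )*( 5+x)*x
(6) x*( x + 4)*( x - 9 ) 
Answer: 2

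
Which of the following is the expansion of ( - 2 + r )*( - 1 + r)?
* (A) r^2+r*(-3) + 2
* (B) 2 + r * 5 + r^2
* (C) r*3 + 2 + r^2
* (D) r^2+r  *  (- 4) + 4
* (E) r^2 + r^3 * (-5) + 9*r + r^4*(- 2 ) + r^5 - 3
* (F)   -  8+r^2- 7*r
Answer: A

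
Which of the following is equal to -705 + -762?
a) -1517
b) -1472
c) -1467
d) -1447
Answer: c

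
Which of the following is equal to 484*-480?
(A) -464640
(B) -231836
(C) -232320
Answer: C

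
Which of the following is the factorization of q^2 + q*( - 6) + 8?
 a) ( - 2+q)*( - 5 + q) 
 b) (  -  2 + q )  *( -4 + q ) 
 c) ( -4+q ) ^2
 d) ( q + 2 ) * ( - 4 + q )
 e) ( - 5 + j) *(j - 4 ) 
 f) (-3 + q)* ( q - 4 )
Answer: b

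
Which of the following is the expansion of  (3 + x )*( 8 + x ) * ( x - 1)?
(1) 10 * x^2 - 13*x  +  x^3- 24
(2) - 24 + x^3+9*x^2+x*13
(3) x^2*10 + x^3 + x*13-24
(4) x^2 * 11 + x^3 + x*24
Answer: 3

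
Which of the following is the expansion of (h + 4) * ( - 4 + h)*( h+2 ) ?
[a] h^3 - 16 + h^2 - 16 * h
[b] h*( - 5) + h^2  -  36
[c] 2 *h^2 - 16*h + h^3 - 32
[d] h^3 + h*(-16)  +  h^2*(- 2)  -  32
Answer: c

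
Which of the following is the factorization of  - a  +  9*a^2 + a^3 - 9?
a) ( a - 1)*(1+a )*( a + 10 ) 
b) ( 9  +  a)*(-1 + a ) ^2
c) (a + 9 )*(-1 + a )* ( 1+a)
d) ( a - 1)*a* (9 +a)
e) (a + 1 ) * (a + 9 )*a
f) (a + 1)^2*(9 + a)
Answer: c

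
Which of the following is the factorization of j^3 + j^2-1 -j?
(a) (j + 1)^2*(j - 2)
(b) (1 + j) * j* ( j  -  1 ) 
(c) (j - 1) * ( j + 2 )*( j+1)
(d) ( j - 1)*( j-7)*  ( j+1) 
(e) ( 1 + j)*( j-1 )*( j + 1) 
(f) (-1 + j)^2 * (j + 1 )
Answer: e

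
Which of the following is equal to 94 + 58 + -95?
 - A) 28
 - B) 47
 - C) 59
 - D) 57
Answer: D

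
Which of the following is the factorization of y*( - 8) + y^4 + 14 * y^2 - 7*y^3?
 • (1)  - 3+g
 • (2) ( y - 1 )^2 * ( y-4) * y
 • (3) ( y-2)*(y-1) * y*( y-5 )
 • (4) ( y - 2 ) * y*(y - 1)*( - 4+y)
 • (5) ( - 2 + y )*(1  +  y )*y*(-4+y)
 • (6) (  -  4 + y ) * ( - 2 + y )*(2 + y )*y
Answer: 4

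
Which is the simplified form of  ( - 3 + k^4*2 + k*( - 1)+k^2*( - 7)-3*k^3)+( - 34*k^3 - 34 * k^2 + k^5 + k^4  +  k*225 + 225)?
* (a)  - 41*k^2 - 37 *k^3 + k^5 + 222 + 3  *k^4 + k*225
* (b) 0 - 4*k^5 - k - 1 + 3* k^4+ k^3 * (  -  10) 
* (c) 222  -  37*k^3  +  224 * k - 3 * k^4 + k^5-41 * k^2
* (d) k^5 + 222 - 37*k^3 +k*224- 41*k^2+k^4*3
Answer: d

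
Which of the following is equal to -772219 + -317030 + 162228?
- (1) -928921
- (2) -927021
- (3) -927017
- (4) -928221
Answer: 2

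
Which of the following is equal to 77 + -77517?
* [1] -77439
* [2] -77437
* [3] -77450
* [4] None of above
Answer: 4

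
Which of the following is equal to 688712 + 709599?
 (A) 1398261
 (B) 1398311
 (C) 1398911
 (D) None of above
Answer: B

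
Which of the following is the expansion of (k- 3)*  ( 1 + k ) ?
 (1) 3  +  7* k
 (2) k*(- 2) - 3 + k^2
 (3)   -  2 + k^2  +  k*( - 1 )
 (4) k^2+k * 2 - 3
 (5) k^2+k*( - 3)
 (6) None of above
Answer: 2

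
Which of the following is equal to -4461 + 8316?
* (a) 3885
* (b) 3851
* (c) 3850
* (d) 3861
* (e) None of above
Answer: e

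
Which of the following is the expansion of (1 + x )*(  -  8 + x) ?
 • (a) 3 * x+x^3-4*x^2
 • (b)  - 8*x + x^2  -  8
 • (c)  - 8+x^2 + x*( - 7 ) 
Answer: c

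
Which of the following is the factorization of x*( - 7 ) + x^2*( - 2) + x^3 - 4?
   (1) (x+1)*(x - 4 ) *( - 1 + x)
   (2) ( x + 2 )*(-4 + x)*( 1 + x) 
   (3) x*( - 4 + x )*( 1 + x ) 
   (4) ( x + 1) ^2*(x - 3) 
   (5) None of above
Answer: 5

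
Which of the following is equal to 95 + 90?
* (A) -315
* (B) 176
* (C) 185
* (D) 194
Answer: C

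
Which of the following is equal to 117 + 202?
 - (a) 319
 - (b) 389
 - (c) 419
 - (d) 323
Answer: a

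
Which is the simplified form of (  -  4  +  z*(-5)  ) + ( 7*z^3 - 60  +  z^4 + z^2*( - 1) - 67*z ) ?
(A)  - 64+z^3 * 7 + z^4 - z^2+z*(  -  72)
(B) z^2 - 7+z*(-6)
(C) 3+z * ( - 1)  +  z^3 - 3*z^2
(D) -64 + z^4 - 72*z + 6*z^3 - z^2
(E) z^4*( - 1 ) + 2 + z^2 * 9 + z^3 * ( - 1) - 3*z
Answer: A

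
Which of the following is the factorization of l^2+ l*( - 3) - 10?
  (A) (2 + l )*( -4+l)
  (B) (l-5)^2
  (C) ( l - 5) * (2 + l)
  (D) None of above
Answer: C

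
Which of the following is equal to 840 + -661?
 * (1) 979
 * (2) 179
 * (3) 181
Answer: 2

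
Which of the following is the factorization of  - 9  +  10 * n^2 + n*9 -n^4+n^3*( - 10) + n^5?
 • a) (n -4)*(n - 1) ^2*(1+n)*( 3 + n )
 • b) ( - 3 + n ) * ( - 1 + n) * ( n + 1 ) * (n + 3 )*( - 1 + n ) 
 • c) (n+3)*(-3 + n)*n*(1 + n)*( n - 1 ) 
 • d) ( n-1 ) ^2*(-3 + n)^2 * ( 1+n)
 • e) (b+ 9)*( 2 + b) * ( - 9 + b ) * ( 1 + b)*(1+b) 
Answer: b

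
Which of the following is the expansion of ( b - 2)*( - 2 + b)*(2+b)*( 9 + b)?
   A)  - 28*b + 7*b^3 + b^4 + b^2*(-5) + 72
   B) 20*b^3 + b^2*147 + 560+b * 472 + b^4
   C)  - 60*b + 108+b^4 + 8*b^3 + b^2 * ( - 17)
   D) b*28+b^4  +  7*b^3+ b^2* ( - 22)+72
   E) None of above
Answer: E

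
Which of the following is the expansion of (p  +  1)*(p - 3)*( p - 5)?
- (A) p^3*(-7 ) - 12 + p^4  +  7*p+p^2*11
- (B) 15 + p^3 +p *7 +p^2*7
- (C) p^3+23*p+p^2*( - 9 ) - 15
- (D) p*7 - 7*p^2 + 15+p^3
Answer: D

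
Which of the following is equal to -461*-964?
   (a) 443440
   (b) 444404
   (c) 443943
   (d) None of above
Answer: b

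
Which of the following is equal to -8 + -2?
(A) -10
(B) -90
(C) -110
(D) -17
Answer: A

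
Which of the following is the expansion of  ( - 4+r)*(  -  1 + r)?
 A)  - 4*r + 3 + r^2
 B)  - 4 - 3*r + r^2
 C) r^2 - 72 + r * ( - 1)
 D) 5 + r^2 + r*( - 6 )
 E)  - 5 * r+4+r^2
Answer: E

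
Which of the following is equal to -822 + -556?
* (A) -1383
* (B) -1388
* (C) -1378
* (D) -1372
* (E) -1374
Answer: C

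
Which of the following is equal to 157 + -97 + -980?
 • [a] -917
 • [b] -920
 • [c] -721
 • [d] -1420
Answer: b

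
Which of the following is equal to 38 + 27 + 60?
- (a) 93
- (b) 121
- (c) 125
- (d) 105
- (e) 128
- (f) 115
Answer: c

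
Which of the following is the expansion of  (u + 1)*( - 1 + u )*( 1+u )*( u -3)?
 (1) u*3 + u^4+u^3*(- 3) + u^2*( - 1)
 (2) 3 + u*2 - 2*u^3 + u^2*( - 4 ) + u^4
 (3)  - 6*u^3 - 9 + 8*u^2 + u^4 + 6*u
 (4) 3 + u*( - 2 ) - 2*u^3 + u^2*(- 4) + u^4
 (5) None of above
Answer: 2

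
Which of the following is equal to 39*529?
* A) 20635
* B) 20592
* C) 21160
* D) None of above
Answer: D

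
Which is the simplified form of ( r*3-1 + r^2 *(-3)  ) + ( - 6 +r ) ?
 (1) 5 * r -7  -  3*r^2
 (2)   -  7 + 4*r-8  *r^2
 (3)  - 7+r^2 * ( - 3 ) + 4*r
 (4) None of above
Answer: 3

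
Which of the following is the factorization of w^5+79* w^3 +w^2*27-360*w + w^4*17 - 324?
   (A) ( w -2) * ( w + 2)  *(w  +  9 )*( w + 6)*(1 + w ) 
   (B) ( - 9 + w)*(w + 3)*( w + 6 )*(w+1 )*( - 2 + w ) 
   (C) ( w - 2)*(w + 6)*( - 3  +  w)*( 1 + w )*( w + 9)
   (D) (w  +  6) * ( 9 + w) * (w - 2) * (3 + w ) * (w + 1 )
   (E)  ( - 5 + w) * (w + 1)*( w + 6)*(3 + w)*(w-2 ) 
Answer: D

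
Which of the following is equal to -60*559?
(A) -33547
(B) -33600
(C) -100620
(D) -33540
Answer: D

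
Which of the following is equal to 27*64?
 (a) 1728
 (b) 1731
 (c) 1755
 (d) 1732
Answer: a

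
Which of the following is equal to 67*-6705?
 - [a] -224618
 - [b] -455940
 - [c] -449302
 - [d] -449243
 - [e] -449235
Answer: e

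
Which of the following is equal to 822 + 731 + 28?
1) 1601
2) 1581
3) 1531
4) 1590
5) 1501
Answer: 2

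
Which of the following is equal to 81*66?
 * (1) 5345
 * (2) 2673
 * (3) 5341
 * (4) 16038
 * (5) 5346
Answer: 5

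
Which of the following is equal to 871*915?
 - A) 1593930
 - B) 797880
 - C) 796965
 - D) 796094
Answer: C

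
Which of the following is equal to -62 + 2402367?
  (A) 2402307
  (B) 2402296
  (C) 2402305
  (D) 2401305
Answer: C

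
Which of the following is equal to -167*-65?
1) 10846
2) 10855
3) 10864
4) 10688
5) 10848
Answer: 2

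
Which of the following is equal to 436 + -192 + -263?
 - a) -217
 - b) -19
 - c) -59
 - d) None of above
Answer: b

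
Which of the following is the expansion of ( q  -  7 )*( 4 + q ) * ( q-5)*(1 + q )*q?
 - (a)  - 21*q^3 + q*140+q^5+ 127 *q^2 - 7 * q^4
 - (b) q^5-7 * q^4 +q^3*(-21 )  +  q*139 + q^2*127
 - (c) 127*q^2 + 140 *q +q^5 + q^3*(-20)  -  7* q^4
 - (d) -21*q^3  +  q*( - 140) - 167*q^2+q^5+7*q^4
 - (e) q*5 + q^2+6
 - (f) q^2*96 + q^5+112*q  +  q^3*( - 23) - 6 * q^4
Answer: a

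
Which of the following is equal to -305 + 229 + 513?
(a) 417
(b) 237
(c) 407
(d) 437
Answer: d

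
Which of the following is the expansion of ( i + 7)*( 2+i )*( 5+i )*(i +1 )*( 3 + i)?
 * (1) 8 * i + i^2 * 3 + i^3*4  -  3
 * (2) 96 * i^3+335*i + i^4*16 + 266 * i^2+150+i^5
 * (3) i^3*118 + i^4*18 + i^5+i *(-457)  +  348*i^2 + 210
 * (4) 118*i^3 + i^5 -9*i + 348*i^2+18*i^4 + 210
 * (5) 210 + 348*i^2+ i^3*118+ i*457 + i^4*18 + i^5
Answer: 5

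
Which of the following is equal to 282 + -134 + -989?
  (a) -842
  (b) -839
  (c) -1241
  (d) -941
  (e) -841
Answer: e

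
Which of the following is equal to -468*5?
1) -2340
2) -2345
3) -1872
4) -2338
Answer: 1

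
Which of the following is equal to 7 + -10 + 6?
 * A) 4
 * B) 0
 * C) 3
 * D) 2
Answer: C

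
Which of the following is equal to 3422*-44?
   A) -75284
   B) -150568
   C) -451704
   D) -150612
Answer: B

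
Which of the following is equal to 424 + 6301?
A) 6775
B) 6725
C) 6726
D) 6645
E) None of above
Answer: B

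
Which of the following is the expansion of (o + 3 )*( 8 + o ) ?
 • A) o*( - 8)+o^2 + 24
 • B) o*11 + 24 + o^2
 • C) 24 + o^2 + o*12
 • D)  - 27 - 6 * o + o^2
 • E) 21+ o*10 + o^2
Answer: B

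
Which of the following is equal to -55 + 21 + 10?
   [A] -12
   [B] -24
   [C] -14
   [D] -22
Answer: B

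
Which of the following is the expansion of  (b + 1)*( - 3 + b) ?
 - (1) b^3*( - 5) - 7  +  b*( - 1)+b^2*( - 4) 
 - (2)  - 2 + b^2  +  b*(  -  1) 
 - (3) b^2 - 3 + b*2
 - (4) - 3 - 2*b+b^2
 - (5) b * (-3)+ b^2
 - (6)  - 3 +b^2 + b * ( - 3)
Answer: 4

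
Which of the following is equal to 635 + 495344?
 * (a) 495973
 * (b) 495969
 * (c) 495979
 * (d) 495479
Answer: c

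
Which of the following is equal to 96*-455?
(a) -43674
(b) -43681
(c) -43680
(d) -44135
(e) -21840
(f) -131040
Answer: c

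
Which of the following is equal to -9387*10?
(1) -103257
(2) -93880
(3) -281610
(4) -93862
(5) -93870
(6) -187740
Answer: 5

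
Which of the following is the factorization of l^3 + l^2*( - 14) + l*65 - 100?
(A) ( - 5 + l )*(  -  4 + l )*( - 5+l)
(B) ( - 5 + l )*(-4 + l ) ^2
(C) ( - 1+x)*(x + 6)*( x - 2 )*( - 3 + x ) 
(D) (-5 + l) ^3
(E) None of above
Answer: A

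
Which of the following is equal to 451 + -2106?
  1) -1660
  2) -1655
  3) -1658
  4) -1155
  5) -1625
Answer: 2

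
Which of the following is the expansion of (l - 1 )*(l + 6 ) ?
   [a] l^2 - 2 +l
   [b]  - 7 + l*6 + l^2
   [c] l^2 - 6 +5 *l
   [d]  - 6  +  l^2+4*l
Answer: c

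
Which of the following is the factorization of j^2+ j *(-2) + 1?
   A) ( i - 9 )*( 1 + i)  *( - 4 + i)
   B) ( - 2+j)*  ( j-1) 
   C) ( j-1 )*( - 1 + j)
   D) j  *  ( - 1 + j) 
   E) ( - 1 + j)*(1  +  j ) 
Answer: C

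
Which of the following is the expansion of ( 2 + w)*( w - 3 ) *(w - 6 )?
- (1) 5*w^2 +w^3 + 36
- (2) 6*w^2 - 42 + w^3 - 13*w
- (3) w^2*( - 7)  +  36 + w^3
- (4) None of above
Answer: 3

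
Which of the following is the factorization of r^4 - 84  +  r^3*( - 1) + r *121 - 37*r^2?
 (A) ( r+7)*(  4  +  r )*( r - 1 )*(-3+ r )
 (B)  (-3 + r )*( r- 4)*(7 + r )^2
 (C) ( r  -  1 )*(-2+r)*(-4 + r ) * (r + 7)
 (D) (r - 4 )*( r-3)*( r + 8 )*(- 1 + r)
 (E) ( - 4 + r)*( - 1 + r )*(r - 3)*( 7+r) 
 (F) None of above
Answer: E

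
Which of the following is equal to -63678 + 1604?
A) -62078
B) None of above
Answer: B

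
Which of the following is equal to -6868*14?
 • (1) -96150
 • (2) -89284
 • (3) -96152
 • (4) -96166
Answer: 3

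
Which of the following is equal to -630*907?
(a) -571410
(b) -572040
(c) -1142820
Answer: a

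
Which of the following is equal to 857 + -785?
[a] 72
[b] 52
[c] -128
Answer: a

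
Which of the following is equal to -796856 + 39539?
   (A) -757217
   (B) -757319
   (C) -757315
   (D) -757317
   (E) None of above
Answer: D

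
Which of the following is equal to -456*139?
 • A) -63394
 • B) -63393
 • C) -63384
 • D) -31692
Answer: C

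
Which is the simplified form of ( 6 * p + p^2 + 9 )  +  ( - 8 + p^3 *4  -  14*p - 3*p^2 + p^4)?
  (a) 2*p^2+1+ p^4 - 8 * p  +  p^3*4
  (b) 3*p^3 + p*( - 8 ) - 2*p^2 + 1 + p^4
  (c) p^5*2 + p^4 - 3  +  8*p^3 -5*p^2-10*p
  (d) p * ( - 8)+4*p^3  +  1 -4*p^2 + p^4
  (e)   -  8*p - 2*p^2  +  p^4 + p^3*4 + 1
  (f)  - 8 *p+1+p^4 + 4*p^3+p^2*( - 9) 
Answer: e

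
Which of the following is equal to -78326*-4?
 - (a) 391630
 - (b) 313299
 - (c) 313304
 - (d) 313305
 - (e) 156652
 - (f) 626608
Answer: c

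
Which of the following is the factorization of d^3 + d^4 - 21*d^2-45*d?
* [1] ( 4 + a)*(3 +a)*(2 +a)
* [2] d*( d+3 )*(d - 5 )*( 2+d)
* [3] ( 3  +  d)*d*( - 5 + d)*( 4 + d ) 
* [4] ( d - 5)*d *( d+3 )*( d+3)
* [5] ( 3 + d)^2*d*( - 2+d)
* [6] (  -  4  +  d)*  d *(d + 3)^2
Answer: 4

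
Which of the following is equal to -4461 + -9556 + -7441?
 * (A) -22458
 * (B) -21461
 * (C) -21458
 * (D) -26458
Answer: C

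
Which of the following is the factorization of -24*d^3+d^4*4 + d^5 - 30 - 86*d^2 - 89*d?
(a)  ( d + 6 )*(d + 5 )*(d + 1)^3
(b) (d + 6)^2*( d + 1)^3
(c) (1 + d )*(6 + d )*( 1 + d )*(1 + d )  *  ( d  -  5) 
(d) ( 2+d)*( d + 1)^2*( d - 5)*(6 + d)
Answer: c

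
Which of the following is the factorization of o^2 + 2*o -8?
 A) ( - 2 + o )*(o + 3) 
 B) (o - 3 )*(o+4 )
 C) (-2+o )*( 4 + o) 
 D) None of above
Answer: C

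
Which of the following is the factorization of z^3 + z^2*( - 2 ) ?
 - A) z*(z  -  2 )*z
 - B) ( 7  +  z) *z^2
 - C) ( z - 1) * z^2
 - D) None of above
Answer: A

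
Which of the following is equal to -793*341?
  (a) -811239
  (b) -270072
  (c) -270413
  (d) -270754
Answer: c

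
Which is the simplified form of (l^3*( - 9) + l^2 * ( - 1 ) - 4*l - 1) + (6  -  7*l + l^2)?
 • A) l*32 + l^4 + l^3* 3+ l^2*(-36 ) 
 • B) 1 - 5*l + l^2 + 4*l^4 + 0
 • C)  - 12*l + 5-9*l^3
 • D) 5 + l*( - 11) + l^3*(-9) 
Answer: D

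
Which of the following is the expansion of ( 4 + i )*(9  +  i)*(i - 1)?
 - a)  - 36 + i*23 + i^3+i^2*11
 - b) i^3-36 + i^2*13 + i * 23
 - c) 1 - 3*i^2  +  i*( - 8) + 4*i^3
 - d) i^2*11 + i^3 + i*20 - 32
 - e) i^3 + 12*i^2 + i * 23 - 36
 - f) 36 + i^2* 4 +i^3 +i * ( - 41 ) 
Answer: e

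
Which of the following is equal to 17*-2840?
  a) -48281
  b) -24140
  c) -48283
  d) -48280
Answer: d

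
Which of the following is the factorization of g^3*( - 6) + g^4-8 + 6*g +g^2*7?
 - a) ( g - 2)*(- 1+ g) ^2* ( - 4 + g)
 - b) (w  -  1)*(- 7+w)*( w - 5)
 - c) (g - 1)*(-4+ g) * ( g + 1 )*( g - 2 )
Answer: c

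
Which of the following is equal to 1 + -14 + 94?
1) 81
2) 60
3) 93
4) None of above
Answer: 1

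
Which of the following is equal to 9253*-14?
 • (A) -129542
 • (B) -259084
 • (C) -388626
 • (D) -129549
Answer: A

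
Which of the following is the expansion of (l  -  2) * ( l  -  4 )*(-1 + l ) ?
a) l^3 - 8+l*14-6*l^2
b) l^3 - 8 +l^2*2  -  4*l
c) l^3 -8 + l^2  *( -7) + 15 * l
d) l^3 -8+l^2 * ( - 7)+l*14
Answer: d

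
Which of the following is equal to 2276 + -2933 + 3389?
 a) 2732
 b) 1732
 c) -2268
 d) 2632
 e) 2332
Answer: a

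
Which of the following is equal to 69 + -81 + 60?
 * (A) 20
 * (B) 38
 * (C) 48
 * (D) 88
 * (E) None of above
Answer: C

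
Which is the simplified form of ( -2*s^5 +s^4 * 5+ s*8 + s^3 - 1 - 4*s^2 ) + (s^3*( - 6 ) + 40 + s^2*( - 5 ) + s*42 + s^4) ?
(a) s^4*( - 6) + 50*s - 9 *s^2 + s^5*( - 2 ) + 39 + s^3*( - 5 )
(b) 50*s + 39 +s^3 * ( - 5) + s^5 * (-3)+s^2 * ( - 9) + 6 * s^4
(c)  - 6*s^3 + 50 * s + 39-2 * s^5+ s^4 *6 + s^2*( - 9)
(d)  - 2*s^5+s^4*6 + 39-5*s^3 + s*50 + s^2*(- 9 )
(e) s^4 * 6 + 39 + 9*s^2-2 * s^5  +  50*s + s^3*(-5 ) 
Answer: d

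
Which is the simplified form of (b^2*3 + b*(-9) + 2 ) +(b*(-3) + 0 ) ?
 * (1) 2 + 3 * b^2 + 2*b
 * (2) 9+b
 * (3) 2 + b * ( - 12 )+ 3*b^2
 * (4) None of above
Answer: 3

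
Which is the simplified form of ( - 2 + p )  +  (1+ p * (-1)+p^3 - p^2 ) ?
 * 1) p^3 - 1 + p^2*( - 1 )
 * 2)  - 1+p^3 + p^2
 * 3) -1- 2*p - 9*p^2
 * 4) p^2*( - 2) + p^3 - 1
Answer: 1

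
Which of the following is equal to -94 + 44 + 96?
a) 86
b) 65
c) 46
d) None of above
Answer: c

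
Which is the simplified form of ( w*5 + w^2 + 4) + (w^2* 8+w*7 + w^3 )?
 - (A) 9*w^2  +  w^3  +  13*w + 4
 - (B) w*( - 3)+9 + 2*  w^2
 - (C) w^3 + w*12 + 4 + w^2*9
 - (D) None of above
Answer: C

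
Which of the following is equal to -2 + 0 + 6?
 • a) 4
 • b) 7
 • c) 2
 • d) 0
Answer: a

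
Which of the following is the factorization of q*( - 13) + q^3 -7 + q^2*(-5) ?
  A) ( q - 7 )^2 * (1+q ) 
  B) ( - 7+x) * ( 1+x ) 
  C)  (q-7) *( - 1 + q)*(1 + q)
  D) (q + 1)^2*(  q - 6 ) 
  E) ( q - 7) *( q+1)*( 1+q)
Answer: E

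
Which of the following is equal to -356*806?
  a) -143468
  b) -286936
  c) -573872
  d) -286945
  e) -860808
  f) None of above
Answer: b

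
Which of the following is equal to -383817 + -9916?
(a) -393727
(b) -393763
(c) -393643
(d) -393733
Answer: d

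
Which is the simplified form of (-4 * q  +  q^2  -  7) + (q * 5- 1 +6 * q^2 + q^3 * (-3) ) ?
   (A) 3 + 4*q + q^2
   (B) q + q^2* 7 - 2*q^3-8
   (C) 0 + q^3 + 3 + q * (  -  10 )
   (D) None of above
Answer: D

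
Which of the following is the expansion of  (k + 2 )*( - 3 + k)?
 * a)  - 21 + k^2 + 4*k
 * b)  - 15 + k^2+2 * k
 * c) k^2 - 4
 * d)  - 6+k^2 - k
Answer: d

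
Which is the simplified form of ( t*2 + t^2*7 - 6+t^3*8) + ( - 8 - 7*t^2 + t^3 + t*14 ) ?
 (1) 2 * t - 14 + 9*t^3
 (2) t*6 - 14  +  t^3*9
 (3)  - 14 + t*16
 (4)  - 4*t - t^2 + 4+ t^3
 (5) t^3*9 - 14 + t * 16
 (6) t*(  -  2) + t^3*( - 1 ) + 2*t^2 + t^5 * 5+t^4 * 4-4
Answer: 5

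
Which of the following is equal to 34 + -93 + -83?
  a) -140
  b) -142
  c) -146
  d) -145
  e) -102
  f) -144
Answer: b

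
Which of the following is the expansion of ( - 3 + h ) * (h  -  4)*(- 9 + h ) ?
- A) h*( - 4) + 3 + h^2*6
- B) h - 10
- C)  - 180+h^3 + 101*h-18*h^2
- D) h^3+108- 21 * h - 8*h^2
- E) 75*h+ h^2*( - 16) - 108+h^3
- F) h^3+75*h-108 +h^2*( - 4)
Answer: E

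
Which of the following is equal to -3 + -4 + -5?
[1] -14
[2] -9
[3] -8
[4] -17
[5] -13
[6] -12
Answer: 6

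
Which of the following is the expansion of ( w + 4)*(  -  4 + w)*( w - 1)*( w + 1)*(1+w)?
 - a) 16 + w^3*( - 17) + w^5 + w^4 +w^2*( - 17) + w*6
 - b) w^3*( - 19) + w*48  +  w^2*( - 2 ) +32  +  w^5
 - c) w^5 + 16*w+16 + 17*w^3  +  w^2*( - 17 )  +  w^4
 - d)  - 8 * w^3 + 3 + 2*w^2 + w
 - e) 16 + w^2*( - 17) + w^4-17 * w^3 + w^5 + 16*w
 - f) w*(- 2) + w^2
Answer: e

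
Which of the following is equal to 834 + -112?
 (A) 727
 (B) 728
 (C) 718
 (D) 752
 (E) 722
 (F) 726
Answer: E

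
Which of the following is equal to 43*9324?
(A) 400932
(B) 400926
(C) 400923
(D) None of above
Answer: A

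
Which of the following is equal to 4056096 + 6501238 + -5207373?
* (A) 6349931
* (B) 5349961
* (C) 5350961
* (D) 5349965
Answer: B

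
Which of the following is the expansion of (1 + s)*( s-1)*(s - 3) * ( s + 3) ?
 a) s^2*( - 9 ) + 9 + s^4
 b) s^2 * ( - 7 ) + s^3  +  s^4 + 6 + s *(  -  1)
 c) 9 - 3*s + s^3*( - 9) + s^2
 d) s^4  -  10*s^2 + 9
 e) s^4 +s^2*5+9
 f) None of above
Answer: d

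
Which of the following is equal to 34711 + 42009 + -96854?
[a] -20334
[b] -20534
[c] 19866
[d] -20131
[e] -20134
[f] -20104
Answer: e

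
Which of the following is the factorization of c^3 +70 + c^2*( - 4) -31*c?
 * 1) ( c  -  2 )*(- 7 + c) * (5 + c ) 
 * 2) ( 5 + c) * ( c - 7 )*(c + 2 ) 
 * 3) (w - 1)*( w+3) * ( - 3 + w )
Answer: 1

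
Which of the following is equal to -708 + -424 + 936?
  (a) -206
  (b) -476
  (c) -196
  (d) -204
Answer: c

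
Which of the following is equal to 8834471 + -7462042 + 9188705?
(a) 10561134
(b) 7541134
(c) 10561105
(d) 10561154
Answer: a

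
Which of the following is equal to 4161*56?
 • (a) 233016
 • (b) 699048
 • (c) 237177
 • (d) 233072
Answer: a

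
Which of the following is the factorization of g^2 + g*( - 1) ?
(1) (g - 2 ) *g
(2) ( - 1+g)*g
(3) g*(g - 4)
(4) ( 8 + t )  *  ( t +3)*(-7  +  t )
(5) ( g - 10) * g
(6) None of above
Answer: 2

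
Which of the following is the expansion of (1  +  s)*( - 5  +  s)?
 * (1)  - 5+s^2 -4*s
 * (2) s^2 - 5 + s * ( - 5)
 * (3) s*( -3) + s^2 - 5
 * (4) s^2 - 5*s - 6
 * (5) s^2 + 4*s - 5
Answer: 1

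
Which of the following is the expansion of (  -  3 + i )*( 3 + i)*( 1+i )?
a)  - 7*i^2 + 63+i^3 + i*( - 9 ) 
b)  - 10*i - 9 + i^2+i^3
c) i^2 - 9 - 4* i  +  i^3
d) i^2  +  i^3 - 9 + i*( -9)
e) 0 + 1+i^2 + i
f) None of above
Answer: d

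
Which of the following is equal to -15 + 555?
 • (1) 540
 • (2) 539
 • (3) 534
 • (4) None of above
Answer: 1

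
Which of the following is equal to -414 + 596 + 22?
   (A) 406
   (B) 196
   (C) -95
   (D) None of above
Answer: D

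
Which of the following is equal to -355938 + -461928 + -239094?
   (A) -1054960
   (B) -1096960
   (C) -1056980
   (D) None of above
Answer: D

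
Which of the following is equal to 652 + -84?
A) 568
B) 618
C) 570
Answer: A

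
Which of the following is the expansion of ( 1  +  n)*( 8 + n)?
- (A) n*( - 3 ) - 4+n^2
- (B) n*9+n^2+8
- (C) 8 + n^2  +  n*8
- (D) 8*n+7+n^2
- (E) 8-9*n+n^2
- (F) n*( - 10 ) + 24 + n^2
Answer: B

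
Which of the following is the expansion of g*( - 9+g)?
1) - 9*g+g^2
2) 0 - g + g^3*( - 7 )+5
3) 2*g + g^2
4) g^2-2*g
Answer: 1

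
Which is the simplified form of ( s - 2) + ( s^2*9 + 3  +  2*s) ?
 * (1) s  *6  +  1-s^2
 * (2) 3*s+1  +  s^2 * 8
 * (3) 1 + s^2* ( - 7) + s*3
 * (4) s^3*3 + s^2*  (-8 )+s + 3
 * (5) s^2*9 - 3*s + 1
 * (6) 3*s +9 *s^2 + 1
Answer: 6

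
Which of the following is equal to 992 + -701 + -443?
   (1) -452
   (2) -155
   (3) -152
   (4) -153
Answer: 3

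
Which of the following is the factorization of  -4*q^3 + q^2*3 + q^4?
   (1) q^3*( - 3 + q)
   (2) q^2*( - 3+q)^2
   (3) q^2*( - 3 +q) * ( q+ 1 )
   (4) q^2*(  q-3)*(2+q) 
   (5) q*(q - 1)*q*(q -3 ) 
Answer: 5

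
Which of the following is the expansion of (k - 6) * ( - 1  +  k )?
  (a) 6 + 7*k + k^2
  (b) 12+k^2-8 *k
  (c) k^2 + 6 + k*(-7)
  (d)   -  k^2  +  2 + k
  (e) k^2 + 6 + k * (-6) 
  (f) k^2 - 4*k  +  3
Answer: c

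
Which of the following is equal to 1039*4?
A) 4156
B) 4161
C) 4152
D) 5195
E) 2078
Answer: A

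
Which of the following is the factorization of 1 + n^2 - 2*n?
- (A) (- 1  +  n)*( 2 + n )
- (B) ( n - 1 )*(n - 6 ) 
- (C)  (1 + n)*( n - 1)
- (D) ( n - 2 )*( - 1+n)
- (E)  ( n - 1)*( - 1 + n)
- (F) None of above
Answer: E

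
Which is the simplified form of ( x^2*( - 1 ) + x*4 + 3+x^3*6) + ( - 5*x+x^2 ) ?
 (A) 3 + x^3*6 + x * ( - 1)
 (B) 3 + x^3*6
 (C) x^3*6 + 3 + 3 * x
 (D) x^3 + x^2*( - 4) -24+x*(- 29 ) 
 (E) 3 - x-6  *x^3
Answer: A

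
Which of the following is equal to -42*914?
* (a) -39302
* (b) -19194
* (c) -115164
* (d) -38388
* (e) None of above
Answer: d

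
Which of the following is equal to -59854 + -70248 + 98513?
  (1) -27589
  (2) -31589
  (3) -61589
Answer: 2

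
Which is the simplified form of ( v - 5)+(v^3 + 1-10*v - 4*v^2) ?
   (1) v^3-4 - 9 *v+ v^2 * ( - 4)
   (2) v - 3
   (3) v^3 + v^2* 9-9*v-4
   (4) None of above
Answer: 1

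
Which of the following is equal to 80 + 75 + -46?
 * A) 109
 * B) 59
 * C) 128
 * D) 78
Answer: A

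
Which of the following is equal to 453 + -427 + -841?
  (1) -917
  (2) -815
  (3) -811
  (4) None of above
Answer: 2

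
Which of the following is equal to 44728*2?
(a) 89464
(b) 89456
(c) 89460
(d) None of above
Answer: b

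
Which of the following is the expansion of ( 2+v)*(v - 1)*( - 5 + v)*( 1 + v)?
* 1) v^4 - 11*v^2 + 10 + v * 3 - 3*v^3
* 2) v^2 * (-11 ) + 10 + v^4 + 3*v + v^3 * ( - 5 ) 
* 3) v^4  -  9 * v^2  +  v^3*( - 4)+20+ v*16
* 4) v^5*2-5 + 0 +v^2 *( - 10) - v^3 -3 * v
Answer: 1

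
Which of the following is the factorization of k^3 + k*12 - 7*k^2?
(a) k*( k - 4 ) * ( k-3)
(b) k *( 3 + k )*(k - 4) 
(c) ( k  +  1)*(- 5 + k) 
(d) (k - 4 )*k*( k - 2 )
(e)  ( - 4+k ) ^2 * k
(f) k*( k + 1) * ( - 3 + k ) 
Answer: a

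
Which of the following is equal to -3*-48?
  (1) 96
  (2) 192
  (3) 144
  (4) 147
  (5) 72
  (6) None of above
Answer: 3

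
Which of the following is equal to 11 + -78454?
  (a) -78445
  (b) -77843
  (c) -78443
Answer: c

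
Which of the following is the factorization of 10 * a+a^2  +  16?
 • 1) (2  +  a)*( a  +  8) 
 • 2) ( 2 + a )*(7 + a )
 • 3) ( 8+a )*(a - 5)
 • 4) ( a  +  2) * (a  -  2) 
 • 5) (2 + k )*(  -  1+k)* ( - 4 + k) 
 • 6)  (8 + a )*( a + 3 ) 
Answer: 1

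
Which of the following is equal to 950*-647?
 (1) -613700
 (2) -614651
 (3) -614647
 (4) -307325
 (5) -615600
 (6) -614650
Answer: 6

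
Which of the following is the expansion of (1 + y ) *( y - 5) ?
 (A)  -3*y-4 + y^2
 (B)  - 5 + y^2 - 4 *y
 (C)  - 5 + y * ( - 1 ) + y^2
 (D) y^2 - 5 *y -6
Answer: B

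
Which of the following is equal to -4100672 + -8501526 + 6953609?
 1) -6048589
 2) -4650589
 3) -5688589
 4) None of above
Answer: 4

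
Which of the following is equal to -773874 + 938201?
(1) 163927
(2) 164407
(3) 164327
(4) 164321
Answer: 3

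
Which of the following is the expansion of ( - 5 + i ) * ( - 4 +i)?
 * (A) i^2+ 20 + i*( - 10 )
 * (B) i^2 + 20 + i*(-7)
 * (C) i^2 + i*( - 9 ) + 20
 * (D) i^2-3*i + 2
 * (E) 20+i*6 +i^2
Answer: C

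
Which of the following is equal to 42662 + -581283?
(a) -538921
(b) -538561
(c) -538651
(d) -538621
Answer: d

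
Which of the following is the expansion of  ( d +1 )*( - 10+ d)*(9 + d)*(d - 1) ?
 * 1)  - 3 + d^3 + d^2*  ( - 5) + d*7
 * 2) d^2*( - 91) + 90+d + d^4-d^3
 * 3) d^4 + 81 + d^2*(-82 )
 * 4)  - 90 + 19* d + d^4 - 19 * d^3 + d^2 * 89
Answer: 2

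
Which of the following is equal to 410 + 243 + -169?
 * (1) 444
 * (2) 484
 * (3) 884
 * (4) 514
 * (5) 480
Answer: 2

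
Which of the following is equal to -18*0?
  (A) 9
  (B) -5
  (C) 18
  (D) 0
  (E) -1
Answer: D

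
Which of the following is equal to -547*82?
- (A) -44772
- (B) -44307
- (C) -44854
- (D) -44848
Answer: C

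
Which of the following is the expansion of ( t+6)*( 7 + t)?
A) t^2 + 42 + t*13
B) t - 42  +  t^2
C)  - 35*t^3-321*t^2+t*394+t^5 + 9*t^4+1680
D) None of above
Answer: A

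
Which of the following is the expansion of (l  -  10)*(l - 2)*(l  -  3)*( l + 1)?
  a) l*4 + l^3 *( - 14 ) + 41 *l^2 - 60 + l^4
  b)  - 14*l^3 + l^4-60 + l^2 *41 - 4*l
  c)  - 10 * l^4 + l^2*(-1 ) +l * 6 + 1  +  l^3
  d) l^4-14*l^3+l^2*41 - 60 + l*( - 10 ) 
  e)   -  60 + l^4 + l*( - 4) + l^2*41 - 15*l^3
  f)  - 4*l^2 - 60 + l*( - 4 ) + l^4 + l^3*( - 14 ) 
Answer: b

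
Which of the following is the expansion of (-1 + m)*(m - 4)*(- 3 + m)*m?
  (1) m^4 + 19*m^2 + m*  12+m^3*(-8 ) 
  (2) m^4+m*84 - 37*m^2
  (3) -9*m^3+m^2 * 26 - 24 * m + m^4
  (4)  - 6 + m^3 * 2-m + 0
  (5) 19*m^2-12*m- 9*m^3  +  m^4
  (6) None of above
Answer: 6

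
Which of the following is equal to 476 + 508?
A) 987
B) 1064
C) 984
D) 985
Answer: C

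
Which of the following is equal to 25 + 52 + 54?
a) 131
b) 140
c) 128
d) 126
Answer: a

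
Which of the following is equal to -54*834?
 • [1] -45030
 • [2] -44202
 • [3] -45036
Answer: 3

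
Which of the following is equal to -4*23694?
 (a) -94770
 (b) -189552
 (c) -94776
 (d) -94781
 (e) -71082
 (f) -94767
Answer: c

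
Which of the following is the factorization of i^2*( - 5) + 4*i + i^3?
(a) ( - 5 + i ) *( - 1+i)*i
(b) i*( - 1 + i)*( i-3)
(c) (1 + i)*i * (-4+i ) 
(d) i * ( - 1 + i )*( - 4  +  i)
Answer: d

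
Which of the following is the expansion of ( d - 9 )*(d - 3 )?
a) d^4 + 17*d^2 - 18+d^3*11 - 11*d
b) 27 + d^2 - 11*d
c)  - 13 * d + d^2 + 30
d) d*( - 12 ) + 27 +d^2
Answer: d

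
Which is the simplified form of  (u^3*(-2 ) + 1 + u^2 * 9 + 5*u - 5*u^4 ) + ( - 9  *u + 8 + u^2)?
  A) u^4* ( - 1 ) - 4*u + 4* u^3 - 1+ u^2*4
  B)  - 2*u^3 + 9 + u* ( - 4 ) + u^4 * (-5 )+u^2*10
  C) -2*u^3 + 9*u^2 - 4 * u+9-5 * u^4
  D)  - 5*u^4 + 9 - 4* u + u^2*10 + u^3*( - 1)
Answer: B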